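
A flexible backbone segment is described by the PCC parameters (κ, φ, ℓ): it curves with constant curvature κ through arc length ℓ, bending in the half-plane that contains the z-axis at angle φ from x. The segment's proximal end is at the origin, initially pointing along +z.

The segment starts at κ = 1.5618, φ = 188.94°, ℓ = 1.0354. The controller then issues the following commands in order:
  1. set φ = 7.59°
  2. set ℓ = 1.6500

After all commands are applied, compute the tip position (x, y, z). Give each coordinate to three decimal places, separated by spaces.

1.171 0.156 0.343

initial: κ=1.5618, φ=188.94°, ℓ=1.0354
cmd 1: set φ=7.59° → (κ,φ,ℓ)=(1.5618,7.59°,1.0354) → tip=(0.6640,0.0885,0.6396)
cmd 2: set ℓ=1.6500 → (κ,φ,ℓ)=(1.5618,7.59°,1.6500) → tip=(1.1708,0.1560,0.3426)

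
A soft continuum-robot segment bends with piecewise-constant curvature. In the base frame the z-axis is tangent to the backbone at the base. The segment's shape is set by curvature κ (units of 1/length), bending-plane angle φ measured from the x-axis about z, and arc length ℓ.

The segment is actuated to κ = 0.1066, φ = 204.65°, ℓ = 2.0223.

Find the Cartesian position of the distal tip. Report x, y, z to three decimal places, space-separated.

-0.197 -0.091 2.007

θ = κ·ℓ = 0.1066 × 2.0223 = 0.21558 rad
ρ = (1 − cos θ)/κ = (1 − 0.97685)/0.1066 = 0.21714
z = sin θ / κ = 0.21391/0.1066 = 2.00667
x = ρ cos φ = 0.21714 × cos(204.65°) = -0.19735
y = ρ sin φ = 0.21714 × sin(204.65°) = -0.09056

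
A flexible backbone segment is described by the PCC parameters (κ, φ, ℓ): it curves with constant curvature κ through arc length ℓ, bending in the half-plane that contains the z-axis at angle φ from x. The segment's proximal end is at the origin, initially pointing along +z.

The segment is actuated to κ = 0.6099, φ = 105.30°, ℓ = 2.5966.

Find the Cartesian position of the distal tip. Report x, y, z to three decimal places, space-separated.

θ = κ·ℓ = 0.6099 × 2.5966 = 1.58367 rad
ρ = (1 − cos θ)/κ = (1 − -0.01287)/0.6099 = 1.66071
z = sin θ / κ = 0.99992/0.6099 = 1.63948
x = ρ cos φ = 1.66071 × cos(105.30°) = -0.43822
y = ρ sin φ = 1.66071 × sin(105.30°) = 1.60185

-0.438 1.602 1.639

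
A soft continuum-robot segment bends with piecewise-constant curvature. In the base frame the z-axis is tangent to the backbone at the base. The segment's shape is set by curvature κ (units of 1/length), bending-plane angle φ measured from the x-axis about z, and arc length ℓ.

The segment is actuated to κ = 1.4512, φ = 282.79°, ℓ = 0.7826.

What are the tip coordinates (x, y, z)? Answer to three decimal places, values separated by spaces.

0.088 -0.389 0.625

θ = κ·ℓ = 1.4512 × 0.7826 = 1.13571 rad
ρ = (1 − cos θ)/κ = (1 − 0.42149)/1.4512 = 0.39864
z = sin θ / κ = 0.90683/1.4512 = 0.62489
x = ρ cos φ = 0.39864 × cos(282.79°) = 0.08825
y = ρ sin φ = 0.39864 × sin(282.79°) = -0.38875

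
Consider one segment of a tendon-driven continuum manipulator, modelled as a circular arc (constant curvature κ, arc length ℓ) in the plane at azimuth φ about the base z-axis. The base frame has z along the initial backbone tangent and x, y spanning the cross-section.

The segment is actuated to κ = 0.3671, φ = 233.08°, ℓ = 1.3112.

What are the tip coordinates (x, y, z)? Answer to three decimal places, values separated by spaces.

θ = κ·ℓ = 0.3671 × 1.3112 = 0.48134 rad
ρ = (1 − cos θ)/κ = (1 − 0.88637)/0.3671 = 0.30952
z = sin θ / κ = 0.46297/0.3671 = 1.26115
x = ρ cos φ = 0.30952 × cos(233.08°) = -0.18593
y = ρ sin φ = 0.30952 × sin(233.08°) = -0.24745

-0.186 -0.247 1.261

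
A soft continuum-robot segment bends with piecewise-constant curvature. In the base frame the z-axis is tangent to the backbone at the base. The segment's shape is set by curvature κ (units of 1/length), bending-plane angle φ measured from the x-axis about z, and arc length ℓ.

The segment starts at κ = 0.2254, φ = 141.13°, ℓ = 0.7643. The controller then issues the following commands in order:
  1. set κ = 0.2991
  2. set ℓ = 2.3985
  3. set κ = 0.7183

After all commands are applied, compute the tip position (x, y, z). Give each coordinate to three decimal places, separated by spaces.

-1.248 1.006 1.376

initial: κ=0.2254, φ=141.13°, ℓ=0.7643
cmd 1: set κ=0.2991 → (κ,φ,ℓ)=(0.2991,141.13°,0.7643) → tip=(-0.0677,0.0546,0.7577)
cmd 2: set ℓ=2.3985 → (κ,φ,ℓ)=(0.2991,141.13°,2.3985) → tip=(-0.6416,0.5171,2.1980)
cmd 3: set κ=0.7183 → (κ,φ,ℓ)=(0.7183,141.13°,2.3985) → tip=(-1.2481,1.0060,1.3761)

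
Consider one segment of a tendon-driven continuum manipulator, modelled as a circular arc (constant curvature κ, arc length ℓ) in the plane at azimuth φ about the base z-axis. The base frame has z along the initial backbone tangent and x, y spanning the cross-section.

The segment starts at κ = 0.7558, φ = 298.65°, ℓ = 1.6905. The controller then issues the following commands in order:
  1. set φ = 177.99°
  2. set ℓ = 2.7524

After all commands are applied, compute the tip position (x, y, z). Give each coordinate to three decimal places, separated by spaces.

-1.967 0.069 1.155

initial: κ=0.7558, φ=298.65°, ℓ=1.6905
cmd 1: set φ=177.99° → (κ,φ,ℓ)=(0.7558,177.99°,1.6905) → tip=(-0.9402,0.0330,1.2667)
cmd 2: set ℓ=2.7524 → (κ,φ,ℓ)=(0.7558,177.99°,2.7524) → tip=(-1.9672,0.0690,1.1551)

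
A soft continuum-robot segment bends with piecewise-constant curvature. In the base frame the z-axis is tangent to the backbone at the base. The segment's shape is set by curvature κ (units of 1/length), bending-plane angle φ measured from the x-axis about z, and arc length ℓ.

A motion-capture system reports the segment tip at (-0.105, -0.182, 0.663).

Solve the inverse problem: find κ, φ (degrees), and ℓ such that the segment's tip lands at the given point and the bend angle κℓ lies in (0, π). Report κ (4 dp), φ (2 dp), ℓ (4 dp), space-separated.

0.8688 240.02 0.7065

ρ = √(x²+y²) = √(-0.105² + -0.182²) = 0.21012
φ = atan2(y, x) mod 360° = atan2(-0.182, -0.105) = 240.0184°
|p|² = ρ² + z² = 0.21012² + 0.663² = 0.48372
κ = 2ρ / |p|² = 2×0.21012 / 0.48372 = 0.86876
θ = 2·atan2(ρ, z) = 2·atan2(0.21012, 0.663) = 0.61381 rad
ℓ = θ/κ = 0.61381/0.86876 = 0.70654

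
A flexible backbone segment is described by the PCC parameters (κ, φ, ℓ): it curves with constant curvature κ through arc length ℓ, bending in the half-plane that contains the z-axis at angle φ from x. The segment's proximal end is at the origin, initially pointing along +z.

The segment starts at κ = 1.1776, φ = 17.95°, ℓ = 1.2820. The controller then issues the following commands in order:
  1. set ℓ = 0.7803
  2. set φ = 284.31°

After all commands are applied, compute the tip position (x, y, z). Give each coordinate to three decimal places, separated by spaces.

initial: κ=1.1776, φ=17.95°, ℓ=1.2820
cmd 1: set ℓ=0.7803 → (κ,φ,ℓ)=(1.1776,17.95°,0.7803) → tip=(0.3177,0.1029,0.6750)
cmd 2: set φ=284.31° → (κ,φ,ℓ)=(1.1776,284.31°,0.7803) → tip=(0.0825,-0.3236,0.6750)

0.083 -0.324 0.675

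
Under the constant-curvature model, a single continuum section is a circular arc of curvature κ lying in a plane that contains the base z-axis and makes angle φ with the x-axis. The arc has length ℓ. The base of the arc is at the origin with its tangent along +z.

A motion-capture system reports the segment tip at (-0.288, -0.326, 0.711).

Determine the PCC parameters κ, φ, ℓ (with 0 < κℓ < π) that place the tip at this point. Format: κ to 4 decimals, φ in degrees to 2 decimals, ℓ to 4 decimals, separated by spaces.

1.2522 228.54 0.8769

ρ = √(x²+y²) = √(-0.288² + -0.326²) = 0.43499
φ = atan2(y, x) mod 360° = atan2(-0.326, -0.288) = 228.5415°
|p|² = ρ² + z² = 0.43499² + 0.711² = 0.69474
κ = 2ρ / |p|² = 2×0.43499 / 0.69474 = 1.25225
θ = 2·atan2(ρ, z) = 2·atan2(0.43499, 0.711) = 1.09811 rad
ℓ = θ/κ = 1.09811/1.25225 = 0.87691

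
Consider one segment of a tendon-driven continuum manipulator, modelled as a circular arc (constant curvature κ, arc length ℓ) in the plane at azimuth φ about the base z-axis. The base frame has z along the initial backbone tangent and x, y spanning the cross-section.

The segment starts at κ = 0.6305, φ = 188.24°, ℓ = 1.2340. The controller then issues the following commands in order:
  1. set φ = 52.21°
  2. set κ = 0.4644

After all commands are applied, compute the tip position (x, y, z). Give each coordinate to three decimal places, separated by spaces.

initial: κ=0.6305, φ=188.24°, ℓ=1.2340
cmd 1: set φ=52.21° → (κ,φ,ℓ)=(0.6305,52.21°,1.2340) → tip=(0.2796,0.3606,1.1132)
cmd 2: set κ=0.4644 → (κ,φ,ℓ)=(0.4644,52.21°,1.2340) → tip=(0.2108,0.2719,1.1676)

0.211 0.272 1.168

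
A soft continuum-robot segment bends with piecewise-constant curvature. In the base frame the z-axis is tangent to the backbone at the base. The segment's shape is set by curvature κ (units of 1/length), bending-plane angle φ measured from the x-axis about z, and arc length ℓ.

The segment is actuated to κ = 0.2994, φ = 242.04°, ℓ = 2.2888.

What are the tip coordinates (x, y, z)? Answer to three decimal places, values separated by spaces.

θ = κ·ℓ = 0.2994 × 2.2888 = 0.68527 rad
ρ = (1 − cos θ)/κ = (1 − 0.77425)/0.2994 = 0.75401
z = sin θ / κ = 0.63288/0.2994 = 2.11383
x = ρ cos φ = 0.75401 × cos(242.04°) = -0.35352
y = ρ sin φ = 0.75401 × sin(242.04°) = -0.66600

-0.354 -0.666 2.114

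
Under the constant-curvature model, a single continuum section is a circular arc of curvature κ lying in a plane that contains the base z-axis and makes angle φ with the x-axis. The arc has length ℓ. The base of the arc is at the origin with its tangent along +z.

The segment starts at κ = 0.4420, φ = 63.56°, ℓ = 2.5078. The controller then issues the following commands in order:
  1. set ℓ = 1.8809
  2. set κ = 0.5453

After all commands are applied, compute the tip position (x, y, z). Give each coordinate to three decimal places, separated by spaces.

0.393 0.791 1.568

initial: κ=0.4420, φ=63.56°, ℓ=2.5078
cmd 1: set ℓ=1.8809 → (κ,φ,ℓ)=(0.4420,63.56°,1.8809) → tip=(0.3285,0.6607,1.6716)
cmd 2: set κ=0.5453 → (κ,φ,ℓ)=(0.5453,63.56°,1.8809) → tip=(0.3931,0.7906,1.5680)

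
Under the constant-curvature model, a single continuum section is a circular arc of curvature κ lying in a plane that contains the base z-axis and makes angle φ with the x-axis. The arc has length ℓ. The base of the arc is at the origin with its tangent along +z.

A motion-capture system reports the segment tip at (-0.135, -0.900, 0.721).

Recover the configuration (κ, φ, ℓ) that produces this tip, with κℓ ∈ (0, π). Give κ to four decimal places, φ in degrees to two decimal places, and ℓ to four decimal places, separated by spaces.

1.3502 261.47 1.3343

ρ = √(x²+y²) = √(-0.135² + -0.900²) = 0.91007
φ = atan2(y, x) mod 360° = atan2(-0.900, -0.135) = 261.4692°
|p|² = ρ² + z² = 0.91007² + 0.721² = 1.34807
κ = 2ρ / |p|² = 2×0.91007 / 1.34807 = 1.35018
θ = 2·atan2(ρ, z) = 2·atan2(0.91007, 0.721) = 1.80160 rad
ℓ = θ/κ = 1.80160/1.35018 = 1.33434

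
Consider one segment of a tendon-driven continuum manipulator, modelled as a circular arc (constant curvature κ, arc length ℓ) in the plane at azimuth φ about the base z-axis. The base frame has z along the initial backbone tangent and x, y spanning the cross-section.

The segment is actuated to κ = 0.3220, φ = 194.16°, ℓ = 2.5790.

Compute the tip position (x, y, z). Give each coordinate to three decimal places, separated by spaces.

-0.980 -0.247 2.293

θ = κ·ℓ = 0.3220 × 2.5790 = 0.83044 rad
ρ = (1 − cos θ)/κ = (1 − 0.67455)/0.3220 = 1.01071
z = sin θ / κ = 0.73823/0.3220 = 2.29263
x = ρ cos φ = 1.01071 × cos(194.16°) = -0.98000
y = ρ sin φ = 1.01071 × sin(194.16°) = -0.24725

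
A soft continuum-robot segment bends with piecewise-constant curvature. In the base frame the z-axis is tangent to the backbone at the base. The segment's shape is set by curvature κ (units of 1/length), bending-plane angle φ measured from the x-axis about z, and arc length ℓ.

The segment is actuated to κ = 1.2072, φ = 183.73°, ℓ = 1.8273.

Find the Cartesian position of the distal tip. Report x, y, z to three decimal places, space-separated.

θ = κ·ℓ = 1.2072 × 1.8273 = 2.20592 rad
ρ = (1 − cos θ)/κ = (1 − -0.59327)/1.2072 = 1.31981
z = sin θ / κ = 0.80500/1.2072 = 0.66683
x = ρ cos φ = 1.31981 × cos(183.73°) = -1.31701
y = ρ sin φ = 1.31981 × sin(183.73°) = -0.08586

-1.317 -0.086 0.667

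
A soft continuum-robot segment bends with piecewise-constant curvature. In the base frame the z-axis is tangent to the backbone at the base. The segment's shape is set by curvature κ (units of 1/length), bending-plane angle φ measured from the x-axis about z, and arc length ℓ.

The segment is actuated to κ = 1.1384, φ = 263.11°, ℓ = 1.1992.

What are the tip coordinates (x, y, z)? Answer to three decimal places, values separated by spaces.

-0.084 -0.694 0.860

θ = κ·ℓ = 1.1384 × 1.1992 = 1.36517 rad
ρ = (1 − cos θ)/κ = (1 − 0.20418)/1.1384 = 0.69907
z = sin θ / κ = 0.97893/1.1384 = 0.85992
x = ρ cos φ = 0.69907 × cos(263.11°) = -0.08386
y = ρ sin φ = 0.69907 × sin(263.11°) = -0.69402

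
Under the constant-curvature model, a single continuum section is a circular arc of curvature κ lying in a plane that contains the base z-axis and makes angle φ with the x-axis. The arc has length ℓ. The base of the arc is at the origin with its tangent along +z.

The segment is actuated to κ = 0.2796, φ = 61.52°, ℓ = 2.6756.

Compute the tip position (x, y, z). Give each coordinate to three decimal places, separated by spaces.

θ = κ·ℓ = 0.2796 × 2.6756 = 0.74810 rad
ρ = (1 − cos θ)/κ = (1 − 0.73298)/0.2796 = 0.95499
z = sin θ / κ = 0.68025/0.2796 = 2.43292
x = ρ cos φ = 0.95499 × cos(61.52°) = 0.45539
y = ρ sin φ = 0.95499 × sin(61.52°) = 0.83942

0.455 0.839 2.433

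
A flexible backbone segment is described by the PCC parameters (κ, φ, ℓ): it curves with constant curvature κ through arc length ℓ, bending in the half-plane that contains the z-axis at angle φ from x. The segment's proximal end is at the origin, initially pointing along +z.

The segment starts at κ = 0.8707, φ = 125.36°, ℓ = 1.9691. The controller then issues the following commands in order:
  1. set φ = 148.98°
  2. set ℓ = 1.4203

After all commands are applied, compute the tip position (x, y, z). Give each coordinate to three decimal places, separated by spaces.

-0.661 0.398 1.085

initial: κ=0.8707, φ=125.36°, ℓ=1.9691
cmd 1: set φ=148.98° → (κ,φ,ℓ)=(0.8707,148.98°,1.9691) → tip=(-1.1252,0.6766,1.1367)
cmd 2: set ℓ=1.4203 → (κ,φ,ℓ)=(0.8707,148.98°,1.4203) → tip=(-0.6615,0.3978,1.0850)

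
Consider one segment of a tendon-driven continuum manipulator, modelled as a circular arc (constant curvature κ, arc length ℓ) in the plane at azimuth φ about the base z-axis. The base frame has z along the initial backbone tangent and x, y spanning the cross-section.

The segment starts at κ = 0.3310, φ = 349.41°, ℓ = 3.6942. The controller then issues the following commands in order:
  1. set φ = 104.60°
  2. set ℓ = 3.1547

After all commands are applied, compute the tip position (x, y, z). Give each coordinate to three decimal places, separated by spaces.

initial: κ=0.3310, φ=349.41°, ℓ=3.6942
cmd 1: set φ=104.60° → (κ,φ,ℓ)=(0.3310,104.60°,3.6942) → tip=(-0.5018,1.9265,2.8400)
cmd 2: set ℓ=3.1547 → (κ,φ,ℓ)=(0.3310,104.60°,3.1547) → tip=(-0.3788,1.4542,2.6119)

-0.379 1.454 2.612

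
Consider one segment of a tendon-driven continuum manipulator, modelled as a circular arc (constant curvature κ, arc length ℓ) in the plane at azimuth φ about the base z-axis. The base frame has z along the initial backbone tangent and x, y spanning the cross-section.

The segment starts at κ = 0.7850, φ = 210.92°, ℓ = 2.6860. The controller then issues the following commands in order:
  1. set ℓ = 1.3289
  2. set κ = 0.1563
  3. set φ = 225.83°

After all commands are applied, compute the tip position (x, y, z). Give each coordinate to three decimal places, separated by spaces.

initial: κ=0.7850, φ=210.92°, ℓ=2.6860
cmd 1: set ℓ=1.3289 → (κ,φ,ℓ)=(0.7850,210.92°,1.3289) → tip=(-0.5426,-0.3250,1.1007)
cmd 2: set κ=0.1563 → (κ,φ,ℓ)=(0.1563,210.92°,1.3289) → tip=(-0.1180,-0.0707,1.3194)
cmd 3: set φ=225.83° → (κ,φ,ℓ)=(0.1563,225.83°,1.3289) → tip=(-0.0958,-0.0986,1.3194)

-0.096 -0.099 1.319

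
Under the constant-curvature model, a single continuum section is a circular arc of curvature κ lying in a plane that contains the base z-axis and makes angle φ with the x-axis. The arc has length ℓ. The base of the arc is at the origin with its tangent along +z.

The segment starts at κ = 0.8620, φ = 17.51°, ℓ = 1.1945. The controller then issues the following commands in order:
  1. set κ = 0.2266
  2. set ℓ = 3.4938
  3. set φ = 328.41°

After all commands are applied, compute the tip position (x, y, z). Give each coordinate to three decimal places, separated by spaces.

1.118 -0.687 3.140

initial: κ=0.8620, φ=17.51°, ℓ=1.1945
cmd 1: set κ=0.2266 → (κ,φ,ℓ)=(0.2266,17.51°,1.1945) → tip=(0.1532,0.0483,1.1800)
cmd 2: set ℓ=3.4938 → (κ,φ,ℓ)=(0.2266,17.51°,3.4938) → tip=(1.2515,0.3948,3.1401)
cmd 3: set φ=328.41° → (κ,φ,ℓ)=(0.2266,328.41°,3.4938) → tip=(1.1178,-0.6874,3.1401)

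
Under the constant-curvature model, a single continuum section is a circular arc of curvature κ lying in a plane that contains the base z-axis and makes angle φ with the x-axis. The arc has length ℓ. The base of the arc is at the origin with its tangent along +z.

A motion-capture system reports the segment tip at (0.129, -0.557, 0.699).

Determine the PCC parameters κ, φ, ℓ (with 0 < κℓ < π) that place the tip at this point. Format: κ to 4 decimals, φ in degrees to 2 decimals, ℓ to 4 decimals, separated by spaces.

1.4022 283.04 0.9779

ρ = √(x²+y²) = √(0.129² + -0.557²) = 0.57174
φ = atan2(y, x) mod 360° = atan2(-0.557, 0.129) = 283.0397°
|p|² = ρ² + z² = 0.57174² + 0.699² = 0.81549
κ = 2ρ / |p|² = 2×0.57174 / 0.81549 = 1.40221
θ = 2·atan2(ρ, z) = 2·atan2(0.57174, 0.699) = 1.37117 rad
ℓ = θ/κ = 1.37117/1.40221 = 0.97787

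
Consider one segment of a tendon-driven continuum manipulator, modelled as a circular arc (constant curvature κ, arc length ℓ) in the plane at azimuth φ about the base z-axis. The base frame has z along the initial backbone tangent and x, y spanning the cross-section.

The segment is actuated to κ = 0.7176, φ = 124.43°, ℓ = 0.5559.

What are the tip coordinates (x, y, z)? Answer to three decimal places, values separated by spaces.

-0.062 0.090 0.541

θ = κ·ℓ = 0.7176 × 0.5559 = 0.39891 rad
ρ = (1 − cos θ)/κ = (1 − 0.92148)/0.7176 = 0.10942
z = sin θ / κ = 0.38842/0.7176 = 0.54127
x = ρ cos φ = 0.10942 × cos(124.43°) = -0.06186
y = ρ sin φ = 0.10942 × sin(124.43°) = 0.09025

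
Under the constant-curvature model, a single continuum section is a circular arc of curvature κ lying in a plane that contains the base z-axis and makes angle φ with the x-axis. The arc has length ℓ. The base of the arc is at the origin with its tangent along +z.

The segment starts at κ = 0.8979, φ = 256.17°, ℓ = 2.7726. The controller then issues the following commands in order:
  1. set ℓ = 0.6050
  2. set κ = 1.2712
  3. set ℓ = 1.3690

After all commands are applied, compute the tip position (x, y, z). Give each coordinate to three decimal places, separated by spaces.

initial: κ=0.8979, φ=256.17°, ℓ=2.7726
cmd 1: set ℓ=0.6050 → (κ,φ,ℓ)=(0.8979,256.17°,0.6050) → tip=(-0.0383,-0.1557,0.5757)
cmd 2: set κ=1.2712 → (κ,φ,ℓ)=(1.2712,256.17°,0.6050) → tip=(-0.0529,-0.2150,0.5471)
cmd 3: set ℓ=1.3690 → (κ,φ,ℓ)=(1.2712,256.17°,1.3690) → tip=(-0.2198,-0.8927,0.7754)

-0.220 -0.893 0.775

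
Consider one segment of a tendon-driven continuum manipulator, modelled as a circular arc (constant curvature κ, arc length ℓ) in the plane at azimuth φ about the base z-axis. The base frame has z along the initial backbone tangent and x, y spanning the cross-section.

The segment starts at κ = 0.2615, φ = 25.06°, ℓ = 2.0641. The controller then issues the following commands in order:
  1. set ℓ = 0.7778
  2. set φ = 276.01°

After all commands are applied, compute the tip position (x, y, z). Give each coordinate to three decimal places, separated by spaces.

0.008 -0.078 0.772

initial: κ=0.2615, φ=25.06°, ℓ=2.0641
cmd 1: set ℓ=0.7778 → (κ,φ,ℓ)=(0.2615,25.06°,0.7778) → tip=(0.0714,0.0334,0.7724)
cmd 2: set φ=276.01° → (κ,φ,ℓ)=(0.2615,276.01°,0.7778) → tip=(0.0083,-0.0784,0.7724)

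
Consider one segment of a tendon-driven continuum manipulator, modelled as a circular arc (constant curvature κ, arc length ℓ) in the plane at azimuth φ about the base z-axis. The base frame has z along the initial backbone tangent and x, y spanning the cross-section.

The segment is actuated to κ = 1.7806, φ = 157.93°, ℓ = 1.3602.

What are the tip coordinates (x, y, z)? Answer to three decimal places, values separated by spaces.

-0.912 0.370 0.370

θ = κ·ℓ = 1.7806 × 1.3602 = 2.42197 rad
ρ = (1 − cos θ)/κ = (1 − -0.75206)/1.7806 = 0.98397
z = sin θ / κ = 0.65910/1.7806 = 0.37016
x = ρ cos φ = 0.98397 × cos(157.93°) = -0.91187
y = ρ sin φ = 0.98397 × sin(157.93°) = 0.36972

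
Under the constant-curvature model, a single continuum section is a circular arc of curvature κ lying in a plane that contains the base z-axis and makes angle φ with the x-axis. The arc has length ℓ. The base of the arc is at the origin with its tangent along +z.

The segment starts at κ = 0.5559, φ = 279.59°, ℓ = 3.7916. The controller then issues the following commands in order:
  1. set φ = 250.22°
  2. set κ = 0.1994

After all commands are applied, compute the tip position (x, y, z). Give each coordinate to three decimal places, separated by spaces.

initial: κ=0.5559, φ=279.59°, ℓ=3.7916
cmd 1: set φ=250.22° → (κ,φ,ℓ)=(0.5559,250.22°,3.7916) → tip=(-0.9202,-2.5586,1.5457)
cmd 2: set κ=0.1994 → (κ,φ,ℓ)=(0.1994,250.22°,3.7916) → tip=(-0.4624,-1.2857,3.4406)

-0.462 -1.286 3.441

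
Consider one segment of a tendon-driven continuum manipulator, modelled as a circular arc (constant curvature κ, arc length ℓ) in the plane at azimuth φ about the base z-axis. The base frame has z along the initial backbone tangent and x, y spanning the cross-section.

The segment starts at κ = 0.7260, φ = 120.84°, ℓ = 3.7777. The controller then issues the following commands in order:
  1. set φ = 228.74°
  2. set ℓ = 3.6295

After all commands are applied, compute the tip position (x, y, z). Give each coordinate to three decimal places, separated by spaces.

initial: κ=0.7260, φ=120.84°, ℓ=3.7777
cmd 1: set φ=228.74° → (κ,φ,ℓ)=(0.7260,228.74°,3.7777) → tip=(-1.7454,-1.9895,0.5351)
cmd 2: set ℓ=3.6295 → (κ,φ,ℓ)=(0.7260,228.74°,3.6295) → tip=(-1.7027,-1.9408,0.6683)

-1.703 -1.941 0.668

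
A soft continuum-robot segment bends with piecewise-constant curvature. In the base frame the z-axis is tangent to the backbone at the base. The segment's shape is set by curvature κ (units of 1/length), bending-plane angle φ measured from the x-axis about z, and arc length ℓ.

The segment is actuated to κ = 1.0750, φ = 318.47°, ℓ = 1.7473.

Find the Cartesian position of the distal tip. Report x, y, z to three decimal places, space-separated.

0.907 -0.803 0.887

θ = κ·ℓ = 1.0750 × 1.7473 = 1.87835 rad
ρ = (1 − cos θ)/κ = (1 − -0.30273)/1.0750 = 1.21184
z = sin θ / κ = 0.95308/1.0750 = 0.88658
x = ρ cos φ = 1.21184 × cos(318.47°) = 0.90719
y = ρ sin φ = 1.21184 × sin(318.47°) = -0.80346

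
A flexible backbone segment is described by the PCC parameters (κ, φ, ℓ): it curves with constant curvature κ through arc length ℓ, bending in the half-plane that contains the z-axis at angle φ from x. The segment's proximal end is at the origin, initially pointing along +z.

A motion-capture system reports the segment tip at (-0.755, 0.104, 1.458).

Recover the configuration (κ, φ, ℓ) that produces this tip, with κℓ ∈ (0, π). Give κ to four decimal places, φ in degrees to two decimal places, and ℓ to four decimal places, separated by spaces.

0.5632 172.16 1.7106

ρ = √(x²+y²) = √(-0.755² + 0.104²) = 0.76213
φ = atan2(y, x) mod 360° = atan2(0.104, -0.755) = 172.1570°
|p|² = ρ² + z² = 0.76213² + 1.458² = 2.70660
κ = 2ρ / |p|² = 2×0.76213 / 2.70660 = 0.56316
θ = 2·atan2(ρ, z) = 2·atan2(0.76213, 1.458) = 0.96332 rad
ℓ = θ/κ = 0.96332/0.56316 = 1.71055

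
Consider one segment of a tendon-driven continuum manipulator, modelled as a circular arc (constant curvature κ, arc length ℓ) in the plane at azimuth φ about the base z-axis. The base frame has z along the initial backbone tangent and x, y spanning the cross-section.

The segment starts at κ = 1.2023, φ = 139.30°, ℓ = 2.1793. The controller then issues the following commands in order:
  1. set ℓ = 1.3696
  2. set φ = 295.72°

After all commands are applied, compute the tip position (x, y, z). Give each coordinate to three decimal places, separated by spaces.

0.388 -0.806 0.829

initial: κ=1.2023, φ=139.30°, ℓ=2.1793
cmd 1: set ℓ=1.3696 → (κ,φ,ℓ)=(1.2023,139.30°,1.3696) → tip=(-0.6784,0.5835,0.8293)
cmd 2: set φ=295.72° → (κ,φ,ℓ)=(1.2023,295.72°,1.3696) → tip=(0.3883,-0.8061,0.8293)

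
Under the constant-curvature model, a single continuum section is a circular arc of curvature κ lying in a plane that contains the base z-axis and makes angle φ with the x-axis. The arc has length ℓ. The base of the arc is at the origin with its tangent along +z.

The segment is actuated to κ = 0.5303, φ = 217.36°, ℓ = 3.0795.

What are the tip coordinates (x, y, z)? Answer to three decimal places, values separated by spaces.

θ = κ·ℓ = 0.5303 × 3.0795 = 1.63306 rad
ρ = (1 − cos θ)/κ = (1 − -0.06222)/0.5303 = 2.00306
z = sin θ / κ = 0.99806/0.5303 = 1.88207
x = ρ cos φ = 2.00306 × cos(217.36°) = -1.59211
y = ρ sin φ = 2.00306 × sin(217.36°) = -1.21550

-1.592 -1.215 1.882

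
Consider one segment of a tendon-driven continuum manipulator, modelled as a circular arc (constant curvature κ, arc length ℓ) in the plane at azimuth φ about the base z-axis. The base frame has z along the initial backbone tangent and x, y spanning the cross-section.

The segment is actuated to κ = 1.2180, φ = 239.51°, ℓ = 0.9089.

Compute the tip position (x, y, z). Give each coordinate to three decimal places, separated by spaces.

θ = κ·ℓ = 1.2180 × 0.9089 = 1.10704 rad
ρ = (1 − cos θ)/κ = (1 − 0.44731)/1.2180 = 0.45377
z = sin θ / κ = 0.89438/1.2180 = 0.73430
x = ρ cos φ = 0.45377 × cos(239.51°) = -0.23024
y = ρ sin φ = 0.45377 × sin(239.51°) = -0.39102

-0.230 -0.391 0.734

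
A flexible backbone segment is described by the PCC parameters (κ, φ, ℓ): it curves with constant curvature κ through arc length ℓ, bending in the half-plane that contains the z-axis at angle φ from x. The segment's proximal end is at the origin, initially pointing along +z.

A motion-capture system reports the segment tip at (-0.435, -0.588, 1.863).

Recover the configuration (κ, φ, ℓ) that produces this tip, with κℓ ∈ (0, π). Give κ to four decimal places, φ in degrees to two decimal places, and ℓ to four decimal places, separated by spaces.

0.3652 233.51 2.0489

ρ = √(x²+y²) = √(-0.435² + -0.588²) = 0.73142
φ = atan2(y, x) mod 360° = atan2(-0.588, -0.435) = 233.5061°
|p|² = ρ² + z² = 0.73142² + 1.863² = 4.00574
κ = 2ρ / |p|² = 2×0.73142 / 4.00574 = 0.36518
θ = 2·atan2(ρ, z) = 2·atan2(0.73142, 1.863) = 0.74822 rad
ℓ = θ/κ = 0.74822/0.36518 = 2.04889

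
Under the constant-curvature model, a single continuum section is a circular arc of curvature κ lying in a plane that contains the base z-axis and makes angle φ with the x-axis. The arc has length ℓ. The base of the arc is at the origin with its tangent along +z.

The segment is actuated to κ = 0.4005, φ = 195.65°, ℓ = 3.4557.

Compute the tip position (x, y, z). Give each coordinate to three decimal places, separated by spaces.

-1.958 -0.548 2.453

θ = κ·ℓ = 0.4005 × 3.4557 = 1.38401 rad
ρ = (1 − cos θ)/κ = (1 − 0.18570)/0.4005 = 2.03320
z = sin θ / κ = 0.98261/0.4005 = 2.45345
x = ρ cos φ = 2.03320 × cos(195.65°) = -1.95782
y = ρ sin φ = 2.03320 × sin(195.65°) = -0.54848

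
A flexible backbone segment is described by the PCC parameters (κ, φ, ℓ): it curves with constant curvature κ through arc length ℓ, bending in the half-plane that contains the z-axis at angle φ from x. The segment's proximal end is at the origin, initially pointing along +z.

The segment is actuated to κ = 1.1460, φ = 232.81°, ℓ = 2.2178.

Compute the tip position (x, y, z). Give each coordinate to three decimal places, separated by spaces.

-0.963 -1.269 0.493

θ = κ·ℓ = 1.1460 × 2.2178 = 2.54160 rad
ρ = (1 − cos θ)/κ = (1 − -0.82534)/1.1460 = 1.59279
z = sin θ / κ = 0.56464/1.1460 = 0.49270
x = ρ cos φ = 1.59279 × cos(232.81°) = -0.96278
y = ρ sin φ = 1.59279 × sin(232.81°) = -1.26887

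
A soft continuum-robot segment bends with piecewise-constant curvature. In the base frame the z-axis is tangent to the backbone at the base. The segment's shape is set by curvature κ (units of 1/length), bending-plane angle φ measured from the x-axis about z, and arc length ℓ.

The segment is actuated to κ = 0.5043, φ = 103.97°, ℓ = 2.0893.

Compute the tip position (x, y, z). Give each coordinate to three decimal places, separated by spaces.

θ = κ·ℓ = 0.5043 × 2.0893 = 1.05363 rad
ρ = (1 − cos θ)/κ = (1 − 0.49442)/0.5043 = 1.00255
z = sin θ / κ = 0.86923/0.5043 = 1.72363
x = ρ cos φ = 1.00255 × cos(103.97°) = -0.24203
y = ρ sin φ = 1.00255 × sin(103.97°) = 0.97289

-0.242 0.973 1.724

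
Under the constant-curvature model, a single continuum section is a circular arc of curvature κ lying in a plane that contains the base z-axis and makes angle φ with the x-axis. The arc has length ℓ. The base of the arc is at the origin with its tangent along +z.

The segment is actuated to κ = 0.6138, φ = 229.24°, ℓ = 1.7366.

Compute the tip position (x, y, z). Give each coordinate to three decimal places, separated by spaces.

-0.549 -0.637 1.426

θ = κ·ℓ = 0.6138 × 1.7366 = 1.06593 rad
ρ = (1 − cos θ)/κ = (1 − 0.48369)/0.6138 = 0.84116
z = sin θ / κ = 0.87524/0.6138 = 1.42593
x = ρ cos φ = 0.84116 × cos(229.24°) = -0.54919
y = ρ sin φ = 0.84116 × sin(229.24°) = -0.63714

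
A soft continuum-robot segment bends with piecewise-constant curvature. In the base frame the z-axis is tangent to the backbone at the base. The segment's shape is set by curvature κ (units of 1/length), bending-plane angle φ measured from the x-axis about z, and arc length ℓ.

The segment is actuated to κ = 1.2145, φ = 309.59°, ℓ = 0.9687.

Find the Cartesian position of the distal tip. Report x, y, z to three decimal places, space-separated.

θ = κ·ℓ = 1.2145 × 0.9687 = 1.17649 rad
ρ = (1 − cos θ)/κ = (1 − 0.38417)/1.2145 = 0.50706
z = sin θ / κ = 0.92326/1.2145 = 0.76020
x = ρ cos φ = 0.50706 × cos(309.59°) = 0.32315
y = ρ sin φ = 0.50706 × sin(309.59°) = -0.39076

0.323 -0.391 0.760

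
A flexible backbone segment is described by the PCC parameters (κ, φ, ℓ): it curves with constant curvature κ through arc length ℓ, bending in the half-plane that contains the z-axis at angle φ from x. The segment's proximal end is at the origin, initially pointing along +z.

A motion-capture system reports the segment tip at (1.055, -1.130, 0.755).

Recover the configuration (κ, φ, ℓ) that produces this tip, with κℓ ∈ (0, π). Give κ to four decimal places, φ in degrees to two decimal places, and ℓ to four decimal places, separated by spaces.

1.0446 313.03 2.1377

ρ = √(x²+y²) = √(1.055² + -1.130²) = 1.54594
φ = atan2(y, x) mod 360° = atan2(-1.130, 1.055) = 313.0341°
|p|² = ρ² + z² = 1.54594² + 0.755² = 2.95995
κ = 2ρ / |p|² = 2×1.54594 / 2.95995 = 1.04457
θ = 2·atan2(ρ, z) = 2·atan2(1.54594, 0.755) = 2.23298 rad
ℓ = θ/κ = 2.23298/1.04457 = 2.13770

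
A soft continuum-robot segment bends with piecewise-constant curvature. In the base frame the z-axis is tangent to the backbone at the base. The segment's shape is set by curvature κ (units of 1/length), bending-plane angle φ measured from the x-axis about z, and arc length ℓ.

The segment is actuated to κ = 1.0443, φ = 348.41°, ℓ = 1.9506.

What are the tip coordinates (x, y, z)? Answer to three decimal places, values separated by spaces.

1.360 -0.279 0.855

θ = κ·ℓ = 1.0443 × 1.9506 = 2.03701 rad
ρ = (1 − cos θ)/κ = (1 − -0.44951)/1.0443 = 1.38802
z = sin θ / κ = 0.89328/1.0443 = 0.85538
x = ρ cos φ = 1.38802 × cos(348.41°) = 1.35972
y = ρ sin φ = 1.38802 × sin(348.41°) = -0.27886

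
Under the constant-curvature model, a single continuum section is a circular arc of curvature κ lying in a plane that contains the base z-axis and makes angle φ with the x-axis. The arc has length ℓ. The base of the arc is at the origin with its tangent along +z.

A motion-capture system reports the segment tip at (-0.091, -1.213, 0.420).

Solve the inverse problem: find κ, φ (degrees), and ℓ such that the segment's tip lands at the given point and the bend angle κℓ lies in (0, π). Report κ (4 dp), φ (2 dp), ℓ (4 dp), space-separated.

ρ = √(x²+y²) = √(-0.091² + -1.213²) = 1.21641
φ = atan2(y, x) mod 360° = atan2(-1.213, -0.091) = 265.7097°
|p|² = ρ² + z² = 1.21641² + 0.420² = 1.65605
κ = 2ρ / |p|² = 2×1.21641 / 1.65605 = 1.46905
θ = 2·atan2(ρ, z) = 2·atan2(1.21641, 0.420) = 2.47667 rad
ℓ = θ/κ = 2.47667/1.46905 = 1.68590

1.4690 265.71 1.6859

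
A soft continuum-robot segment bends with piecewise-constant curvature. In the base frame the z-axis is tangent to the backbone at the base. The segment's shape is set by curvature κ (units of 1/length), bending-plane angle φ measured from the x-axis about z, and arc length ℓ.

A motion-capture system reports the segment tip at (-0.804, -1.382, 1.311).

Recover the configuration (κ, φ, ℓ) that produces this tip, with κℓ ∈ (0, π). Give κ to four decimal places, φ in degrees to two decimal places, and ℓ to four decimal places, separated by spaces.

ρ = √(x²+y²) = √(-0.804² + -1.382²) = 1.59886
φ = atan2(y, x) mod 360° = atan2(-1.382, -0.804) = 239.8106°
|p|² = ρ² + z² = 1.59886² + 1.311² = 4.27506
κ = 2ρ / |p|² = 2×1.59886 / 4.27506 = 0.74799
θ = 2·atan2(ρ, z) = 2·atan2(1.59886, 1.311) = 1.76800 rad
ℓ = θ/κ = 1.76800/0.74799 = 2.36367

0.7480 239.81 2.3637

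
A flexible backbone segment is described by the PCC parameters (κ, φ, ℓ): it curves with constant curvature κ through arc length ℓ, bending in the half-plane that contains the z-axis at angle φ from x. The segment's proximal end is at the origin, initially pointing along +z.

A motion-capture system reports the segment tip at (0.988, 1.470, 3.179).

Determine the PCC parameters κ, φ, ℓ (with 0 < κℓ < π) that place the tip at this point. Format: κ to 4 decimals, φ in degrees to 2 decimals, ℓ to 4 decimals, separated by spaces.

0.2675 56.09 3.8007

ρ = √(x²+y²) = √(0.988² + 1.470²) = 1.77117
φ = atan2(y, x) mod 360° = atan2(1.470, 0.988) = 56.0946°
|p|² = ρ² + z² = 1.77117² + 3.179² = 13.24308
κ = 2ρ / |p|² = 2×1.77117 / 13.24308 = 0.26749
θ = 2·atan2(ρ, z) = 2·atan2(1.77117, 3.179) = 1.01663 rad
ℓ = θ/κ = 1.01663/0.26749 = 3.80068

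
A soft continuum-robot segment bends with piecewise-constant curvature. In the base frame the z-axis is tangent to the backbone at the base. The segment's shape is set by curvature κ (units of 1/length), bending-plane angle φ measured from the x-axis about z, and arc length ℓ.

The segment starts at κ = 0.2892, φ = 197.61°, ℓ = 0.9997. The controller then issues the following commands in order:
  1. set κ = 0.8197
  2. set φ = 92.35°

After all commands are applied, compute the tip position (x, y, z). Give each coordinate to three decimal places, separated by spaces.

-0.016 0.387 0.892

initial: κ=0.2892, φ=197.61°, ℓ=0.9997
cmd 1: set κ=0.8197 → (κ,φ,ℓ)=(0.8197,197.61°,0.9997) → tip=(-0.3690,-0.1171,0.8915)
cmd 2: set φ=92.35° → (κ,φ,ℓ)=(0.8197,92.35°,0.9997) → tip=(-0.0159,0.3869,0.8915)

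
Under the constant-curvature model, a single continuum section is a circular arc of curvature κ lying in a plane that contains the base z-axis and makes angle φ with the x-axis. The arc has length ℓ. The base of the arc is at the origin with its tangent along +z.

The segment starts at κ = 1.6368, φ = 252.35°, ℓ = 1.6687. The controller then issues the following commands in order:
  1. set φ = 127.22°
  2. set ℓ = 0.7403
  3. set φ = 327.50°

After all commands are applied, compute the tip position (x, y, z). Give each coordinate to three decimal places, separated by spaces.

0.334 -0.213 0.572

initial: κ=1.6368, φ=252.35°, ℓ=1.6687
cmd 1: set φ=127.22° → (κ,φ,ℓ)=(1.6368,127.22°,1.6687) → tip=(-0.7084,0.9326,0.2437)
cmd 2: set ℓ=0.7403 → (κ,φ,ℓ)=(1.6368,127.22°,0.7403) → tip=(-0.2397,0.3155,0.5720)
cmd 3: set φ=327.50° → (κ,φ,ℓ)=(1.6368,327.50°,0.7403) → tip=(0.3342,-0.2129,0.5720)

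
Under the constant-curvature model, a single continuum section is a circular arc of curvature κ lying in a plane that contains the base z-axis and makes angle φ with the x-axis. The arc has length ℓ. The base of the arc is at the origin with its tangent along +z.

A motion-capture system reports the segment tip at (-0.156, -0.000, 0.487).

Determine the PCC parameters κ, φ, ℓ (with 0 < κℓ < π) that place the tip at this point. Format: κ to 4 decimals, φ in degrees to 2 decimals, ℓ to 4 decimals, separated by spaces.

ρ = √(x²+y²) = √(-0.156² + -0.000²) = 0.15600
φ = atan2(y, x) mod 360° = atan2(-0.000, -0.156) = 180.0000°
|p|² = ρ² + z² = 0.15600² + 0.487² = 0.26150
κ = 2ρ / |p|² = 2×0.15600 / 0.26150 = 1.19309
θ = 2·atan2(ρ, z) = 2·atan2(0.15600, 0.487) = 0.62000 rad
ℓ = θ/κ = 0.62000/1.19309 = 0.51966

1.1931 180.00 0.5197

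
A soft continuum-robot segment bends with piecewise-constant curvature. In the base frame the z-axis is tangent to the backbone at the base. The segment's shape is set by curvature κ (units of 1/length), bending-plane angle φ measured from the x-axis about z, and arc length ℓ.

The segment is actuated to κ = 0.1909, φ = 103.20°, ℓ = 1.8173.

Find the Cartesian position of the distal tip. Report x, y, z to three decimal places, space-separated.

-0.071 0.304 1.781

θ = κ·ℓ = 0.1909 × 1.8173 = 0.34692 rad
ρ = (1 − cos θ)/κ = (1 − 0.94042)/0.1909 = 0.31208
z = sin θ / κ = 0.34001/0.1909 = 1.78107
x = ρ cos φ = 0.31208 × cos(103.20°) = -0.07126
y = ρ sin φ = 0.31208 × sin(103.20°) = 0.30384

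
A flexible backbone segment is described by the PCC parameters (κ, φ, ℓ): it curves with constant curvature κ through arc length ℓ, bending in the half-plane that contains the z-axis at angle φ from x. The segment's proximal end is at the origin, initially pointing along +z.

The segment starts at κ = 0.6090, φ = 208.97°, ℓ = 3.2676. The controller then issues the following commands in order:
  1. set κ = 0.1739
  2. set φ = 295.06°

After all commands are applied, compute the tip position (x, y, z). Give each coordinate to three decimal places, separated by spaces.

0.383 -0.819 3.095

initial: κ=0.6090, φ=208.97°, ℓ=3.2676
cmd 1: set κ=0.1739 → (κ,φ,ℓ)=(0.1739,208.97°,3.2676) → tip=(-0.7906,-0.4377,3.0946)
cmd 2: set φ=295.06° → (κ,φ,ℓ)=(0.1739,295.06°,3.2676) → tip=(0.3828,-0.8186,3.0946)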